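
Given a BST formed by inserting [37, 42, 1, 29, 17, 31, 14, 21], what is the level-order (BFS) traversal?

Tree insertion order: [37, 42, 1, 29, 17, 31, 14, 21]
Tree (level-order array): [37, 1, 42, None, 29, None, None, 17, 31, 14, 21]
BFS from the root, enqueuing left then right child of each popped node:
  queue [37] -> pop 37, enqueue [1, 42], visited so far: [37]
  queue [1, 42] -> pop 1, enqueue [29], visited so far: [37, 1]
  queue [42, 29] -> pop 42, enqueue [none], visited so far: [37, 1, 42]
  queue [29] -> pop 29, enqueue [17, 31], visited so far: [37, 1, 42, 29]
  queue [17, 31] -> pop 17, enqueue [14, 21], visited so far: [37, 1, 42, 29, 17]
  queue [31, 14, 21] -> pop 31, enqueue [none], visited so far: [37, 1, 42, 29, 17, 31]
  queue [14, 21] -> pop 14, enqueue [none], visited so far: [37, 1, 42, 29, 17, 31, 14]
  queue [21] -> pop 21, enqueue [none], visited so far: [37, 1, 42, 29, 17, 31, 14, 21]
Result: [37, 1, 42, 29, 17, 31, 14, 21]


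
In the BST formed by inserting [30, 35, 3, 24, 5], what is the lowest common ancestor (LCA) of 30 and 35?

Tree insertion order: [30, 35, 3, 24, 5]
Tree (level-order array): [30, 3, 35, None, 24, None, None, 5]
In a BST, the LCA of p=30, q=35 is the first node v on the
root-to-leaf path with p <= v <= q (go left if both < v, right if both > v).
Walk from root:
  at 30: 30 <= 30 <= 35, this is the LCA
LCA = 30


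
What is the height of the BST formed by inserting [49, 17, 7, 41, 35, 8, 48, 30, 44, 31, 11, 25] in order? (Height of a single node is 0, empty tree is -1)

Insertion order: [49, 17, 7, 41, 35, 8, 48, 30, 44, 31, 11, 25]
Tree (level-order array): [49, 17, None, 7, 41, None, 8, 35, 48, None, 11, 30, None, 44, None, None, None, 25, 31]
Compute height bottom-up (empty subtree = -1):
  height(11) = 1 + max(-1, -1) = 0
  height(8) = 1 + max(-1, 0) = 1
  height(7) = 1 + max(-1, 1) = 2
  height(25) = 1 + max(-1, -1) = 0
  height(31) = 1 + max(-1, -1) = 0
  height(30) = 1 + max(0, 0) = 1
  height(35) = 1 + max(1, -1) = 2
  height(44) = 1 + max(-1, -1) = 0
  height(48) = 1 + max(0, -1) = 1
  height(41) = 1 + max(2, 1) = 3
  height(17) = 1 + max(2, 3) = 4
  height(49) = 1 + max(4, -1) = 5
Height = 5


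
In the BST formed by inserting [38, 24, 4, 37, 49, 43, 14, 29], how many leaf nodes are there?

Tree built from: [38, 24, 4, 37, 49, 43, 14, 29]
Tree (level-order array): [38, 24, 49, 4, 37, 43, None, None, 14, 29]
Rule: A leaf has 0 children.
Per-node child counts:
  node 38: 2 child(ren)
  node 24: 2 child(ren)
  node 4: 1 child(ren)
  node 14: 0 child(ren)
  node 37: 1 child(ren)
  node 29: 0 child(ren)
  node 49: 1 child(ren)
  node 43: 0 child(ren)
Matching nodes: [14, 29, 43]
Count of leaf nodes: 3


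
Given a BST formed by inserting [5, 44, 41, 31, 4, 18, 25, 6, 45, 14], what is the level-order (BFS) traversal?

Tree insertion order: [5, 44, 41, 31, 4, 18, 25, 6, 45, 14]
Tree (level-order array): [5, 4, 44, None, None, 41, 45, 31, None, None, None, 18, None, 6, 25, None, 14]
BFS from the root, enqueuing left then right child of each popped node:
  queue [5] -> pop 5, enqueue [4, 44], visited so far: [5]
  queue [4, 44] -> pop 4, enqueue [none], visited so far: [5, 4]
  queue [44] -> pop 44, enqueue [41, 45], visited so far: [5, 4, 44]
  queue [41, 45] -> pop 41, enqueue [31], visited so far: [5, 4, 44, 41]
  queue [45, 31] -> pop 45, enqueue [none], visited so far: [5, 4, 44, 41, 45]
  queue [31] -> pop 31, enqueue [18], visited so far: [5, 4, 44, 41, 45, 31]
  queue [18] -> pop 18, enqueue [6, 25], visited so far: [5, 4, 44, 41, 45, 31, 18]
  queue [6, 25] -> pop 6, enqueue [14], visited so far: [5, 4, 44, 41, 45, 31, 18, 6]
  queue [25, 14] -> pop 25, enqueue [none], visited so far: [5, 4, 44, 41, 45, 31, 18, 6, 25]
  queue [14] -> pop 14, enqueue [none], visited so far: [5, 4, 44, 41, 45, 31, 18, 6, 25, 14]
Result: [5, 4, 44, 41, 45, 31, 18, 6, 25, 14]


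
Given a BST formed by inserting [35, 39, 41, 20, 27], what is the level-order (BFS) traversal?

Tree insertion order: [35, 39, 41, 20, 27]
Tree (level-order array): [35, 20, 39, None, 27, None, 41]
BFS from the root, enqueuing left then right child of each popped node:
  queue [35] -> pop 35, enqueue [20, 39], visited so far: [35]
  queue [20, 39] -> pop 20, enqueue [27], visited so far: [35, 20]
  queue [39, 27] -> pop 39, enqueue [41], visited so far: [35, 20, 39]
  queue [27, 41] -> pop 27, enqueue [none], visited so far: [35, 20, 39, 27]
  queue [41] -> pop 41, enqueue [none], visited so far: [35, 20, 39, 27, 41]
Result: [35, 20, 39, 27, 41]


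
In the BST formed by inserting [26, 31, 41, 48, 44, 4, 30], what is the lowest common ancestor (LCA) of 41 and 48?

Tree insertion order: [26, 31, 41, 48, 44, 4, 30]
Tree (level-order array): [26, 4, 31, None, None, 30, 41, None, None, None, 48, 44]
In a BST, the LCA of p=41, q=48 is the first node v on the
root-to-leaf path with p <= v <= q (go left if both < v, right if both > v).
Walk from root:
  at 26: both 41 and 48 > 26, go right
  at 31: both 41 and 48 > 31, go right
  at 41: 41 <= 41 <= 48, this is the LCA
LCA = 41


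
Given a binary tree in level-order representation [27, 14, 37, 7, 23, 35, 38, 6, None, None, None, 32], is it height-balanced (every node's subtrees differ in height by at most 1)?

Tree (level-order array): [27, 14, 37, 7, 23, 35, 38, 6, None, None, None, 32]
Definition: a tree is height-balanced if, at every node, |h(left) - h(right)| <= 1 (empty subtree has height -1).
Bottom-up per-node check:
  node 6: h_left=-1, h_right=-1, diff=0 [OK], height=0
  node 7: h_left=0, h_right=-1, diff=1 [OK], height=1
  node 23: h_left=-1, h_right=-1, diff=0 [OK], height=0
  node 14: h_left=1, h_right=0, diff=1 [OK], height=2
  node 32: h_left=-1, h_right=-1, diff=0 [OK], height=0
  node 35: h_left=0, h_right=-1, diff=1 [OK], height=1
  node 38: h_left=-1, h_right=-1, diff=0 [OK], height=0
  node 37: h_left=1, h_right=0, diff=1 [OK], height=2
  node 27: h_left=2, h_right=2, diff=0 [OK], height=3
All nodes satisfy the balance condition.
Result: Balanced


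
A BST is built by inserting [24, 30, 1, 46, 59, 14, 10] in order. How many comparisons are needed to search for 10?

Search path for 10: 24 -> 1 -> 14 -> 10
Found: True
Comparisons: 4


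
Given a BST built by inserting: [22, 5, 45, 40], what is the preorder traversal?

Tree insertion order: [22, 5, 45, 40]
Tree (level-order array): [22, 5, 45, None, None, 40]
Preorder traversal: [22, 5, 45, 40]


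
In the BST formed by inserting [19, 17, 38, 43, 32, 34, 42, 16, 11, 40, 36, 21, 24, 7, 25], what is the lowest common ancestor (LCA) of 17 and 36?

Tree insertion order: [19, 17, 38, 43, 32, 34, 42, 16, 11, 40, 36, 21, 24, 7, 25]
Tree (level-order array): [19, 17, 38, 16, None, 32, 43, 11, None, 21, 34, 42, None, 7, None, None, 24, None, 36, 40, None, None, None, None, 25]
In a BST, the LCA of p=17, q=36 is the first node v on the
root-to-leaf path with p <= v <= q (go left if both < v, right if both > v).
Walk from root:
  at 19: 17 <= 19 <= 36, this is the LCA
LCA = 19


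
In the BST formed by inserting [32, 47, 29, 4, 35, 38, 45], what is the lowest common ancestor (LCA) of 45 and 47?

Tree insertion order: [32, 47, 29, 4, 35, 38, 45]
Tree (level-order array): [32, 29, 47, 4, None, 35, None, None, None, None, 38, None, 45]
In a BST, the LCA of p=45, q=47 is the first node v on the
root-to-leaf path with p <= v <= q (go left if both < v, right if both > v).
Walk from root:
  at 32: both 45 and 47 > 32, go right
  at 47: 45 <= 47 <= 47, this is the LCA
LCA = 47


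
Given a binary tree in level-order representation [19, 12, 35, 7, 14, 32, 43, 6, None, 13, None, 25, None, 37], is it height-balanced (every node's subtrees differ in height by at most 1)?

Tree (level-order array): [19, 12, 35, 7, 14, 32, 43, 6, None, 13, None, 25, None, 37]
Definition: a tree is height-balanced if, at every node, |h(left) - h(right)| <= 1 (empty subtree has height -1).
Bottom-up per-node check:
  node 6: h_left=-1, h_right=-1, diff=0 [OK], height=0
  node 7: h_left=0, h_right=-1, diff=1 [OK], height=1
  node 13: h_left=-1, h_right=-1, diff=0 [OK], height=0
  node 14: h_left=0, h_right=-1, diff=1 [OK], height=1
  node 12: h_left=1, h_right=1, diff=0 [OK], height=2
  node 25: h_left=-1, h_right=-1, diff=0 [OK], height=0
  node 32: h_left=0, h_right=-1, diff=1 [OK], height=1
  node 37: h_left=-1, h_right=-1, diff=0 [OK], height=0
  node 43: h_left=0, h_right=-1, diff=1 [OK], height=1
  node 35: h_left=1, h_right=1, diff=0 [OK], height=2
  node 19: h_left=2, h_right=2, diff=0 [OK], height=3
All nodes satisfy the balance condition.
Result: Balanced


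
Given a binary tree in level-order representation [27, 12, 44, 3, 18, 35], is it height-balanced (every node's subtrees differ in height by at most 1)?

Tree (level-order array): [27, 12, 44, 3, 18, 35]
Definition: a tree is height-balanced if, at every node, |h(left) - h(right)| <= 1 (empty subtree has height -1).
Bottom-up per-node check:
  node 3: h_left=-1, h_right=-1, diff=0 [OK], height=0
  node 18: h_left=-1, h_right=-1, diff=0 [OK], height=0
  node 12: h_left=0, h_right=0, diff=0 [OK], height=1
  node 35: h_left=-1, h_right=-1, diff=0 [OK], height=0
  node 44: h_left=0, h_right=-1, diff=1 [OK], height=1
  node 27: h_left=1, h_right=1, diff=0 [OK], height=2
All nodes satisfy the balance condition.
Result: Balanced


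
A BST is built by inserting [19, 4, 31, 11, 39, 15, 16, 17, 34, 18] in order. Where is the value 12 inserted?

Starting tree (level order): [19, 4, 31, None, 11, None, 39, None, 15, 34, None, None, 16, None, None, None, 17, None, 18]
Insertion path: 19 -> 4 -> 11 -> 15
Result: insert 12 as left child of 15
Final tree (level order): [19, 4, 31, None, 11, None, 39, None, 15, 34, None, 12, 16, None, None, None, None, None, 17, None, 18]


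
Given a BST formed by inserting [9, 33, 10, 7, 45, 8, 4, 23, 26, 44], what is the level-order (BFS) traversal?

Tree insertion order: [9, 33, 10, 7, 45, 8, 4, 23, 26, 44]
Tree (level-order array): [9, 7, 33, 4, 8, 10, 45, None, None, None, None, None, 23, 44, None, None, 26]
BFS from the root, enqueuing left then right child of each popped node:
  queue [9] -> pop 9, enqueue [7, 33], visited so far: [9]
  queue [7, 33] -> pop 7, enqueue [4, 8], visited so far: [9, 7]
  queue [33, 4, 8] -> pop 33, enqueue [10, 45], visited so far: [9, 7, 33]
  queue [4, 8, 10, 45] -> pop 4, enqueue [none], visited so far: [9, 7, 33, 4]
  queue [8, 10, 45] -> pop 8, enqueue [none], visited so far: [9, 7, 33, 4, 8]
  queue [10, 45] -> pop 10, enqueue [23], visited so far: [9, 7, 33, 4, 8, 10]
  queue [45, 23] -> pop 45, enqueue [44], visited so far: [9, 7, 33, 4, 8, 10, 45]
  queue [23, 44] -> pop 23, enqueue [26], visited so far: [9, 7, 33, 4, 8, 10, 45, 23]
  queue [44, 26] -> pop 44, enqueue [none], visited so far: [9, 7, 33, 4, 8, 10, 45, 23, 44]
  queue [26] -> pop 26, enqueue [none], visited so far: [9, 7, 33, 4, 8, 10, 45, 23, 44, 26]
Result: [9, 7, 33, 4, 8, 10, 45, 23, 44, 26]


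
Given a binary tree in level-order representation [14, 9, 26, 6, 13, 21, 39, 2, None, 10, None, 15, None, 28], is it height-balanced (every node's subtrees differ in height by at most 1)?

Tree (level-order array): [14, 9, 26, 6, 13, 21, 39, 2, None, 10, None, 15, None, 28]
Definition: a tree is height-balanced if, at every node, |h(left) - h(right)| <= 1 (empty subtree has height -1).
Bottom-up per-node check:
  node 2: h_left=-1, h_right=-1, diff=0 [OK], height=0
  node 6: h_left=0, h_right=-1, diff=1 [OK], height=1
  node 10: h_left=-1, h_right=-1, diff=0 [OK], height=0
  node 13: h_left=0, h_right=-1, diff=1 [OK], height=1
  node 9: h_left=1, h_right=1, diff=0 [OK], height=2
  node 15: h_left=-1, h_right=-1, diff=0 [OK], height=0
  node 21: h_left=0, h_right=-1, diff=1 [OK], height=1
  node 28: h_left=-1, h_right=-1, diff=0 [OK], height=0
  node 39: h_left=0, h_right=-1, diff=1 [OK], height=1
  node 26: h_left=1, h_right=1, diff=0 [OK], height=2
  node 14: h_left=2, h_right=2, diff=0 [OK], height=3
All nodes satisfy the balance condition.
Result: Balanced


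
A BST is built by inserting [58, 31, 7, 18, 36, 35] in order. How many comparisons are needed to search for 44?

Search path for 44: 58 -> 31 -> 36
Found: False
Comparisons: 3


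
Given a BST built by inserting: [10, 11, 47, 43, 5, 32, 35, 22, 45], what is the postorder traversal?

Tree insertion order: [10, 11, 47, 43, 5, 32, 35, 22, 45]
Tree (level-order array): [10, 5, 11, None, None, None, 47, 43, None, 32, 45, 22, 35]
Postorder traversal: [5, 22, 35, 32, 45, 43, 47, 11, 10]


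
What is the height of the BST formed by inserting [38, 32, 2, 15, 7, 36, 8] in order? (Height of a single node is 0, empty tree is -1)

Insertion order: [38, 32, 2, 15, 7, 36, 8]
Tree (level-order array): [38, 32, None, 2, 36, None, 15, None, None, 7, None, None, 8]
Compute height bottom-up (empty subtree = -1):
  height(8) = 1 + max(-1, -1) = 0
  height(7) = 1 + max(-1, 0) = 1
  height(15) = 1 + max(1, -1) = 2
  height(2) = 1 + max(-1, 2) = 3
  height(36) = 1 + max(-1, -1) = 0
  height(32) = 1 + max(3, 0) = 4
  height(38) = 1 + max(4, -1) = 5
Height = 5


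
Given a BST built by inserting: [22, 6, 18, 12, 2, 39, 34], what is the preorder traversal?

Tree insertion order: [22, 6, 18, 12, 2, 39, 34]
Tree (level-order array): [22, 6, 39, 2, 18, 34, None, None, None, 12]
Preorder traversal: [22, 6, 2, 18, 12, 39, 34]


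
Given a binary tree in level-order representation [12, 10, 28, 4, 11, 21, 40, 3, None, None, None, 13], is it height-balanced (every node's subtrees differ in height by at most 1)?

Tree (level-order array): [12, 10, 28, 4, 11, 21, 40, 3, None, None, None, 13]
Definition: a tree is height-balanced if, at every node, |h(left) - h(right)| <= 1 (empty subtree has height -1).
Bottom-up per-node check:
  node 3: h_left=-1, h_right=-1, diff=0 [OK], height=0
  node 4: h_left=0, h_right=-1, diff=1 [OK], height=1
  node 11: h_left=-1, h_right=-1, diff=0 [OK], height=0
  node 10: h_left=1, h_right=0, diff=1 [OK], height=2
  node 13: h_left=-1, h_right=-1, diff=0 [OK], height=0
  node 21: h_left=0, h_right=-1, diff=1 [OK], height=1
  node 40: h_left=-1, h_right=-1, diff=0 [OK], height=0
  node 28: h_left=1, h_right=0, diff=1 [OK], height=2
  node 12: h_left=2, h_right=2, diff=0 [OK], height=3
All nodes satisfy the balance condition.
Result: Balanced


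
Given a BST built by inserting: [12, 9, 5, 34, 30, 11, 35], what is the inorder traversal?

Tree insertion order: [12, 9, 5, 34, 30, 11, 35]
Tree (level-order array): [12, 9, 34, 5, 11, 30, 35]
Inorder traversal: [5, 9, 11, 12, 30, 34, 35]


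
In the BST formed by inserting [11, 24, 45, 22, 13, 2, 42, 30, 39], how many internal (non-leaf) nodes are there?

Tree built from: [11, 24, 45, 22, 13, 2, 42, 30, 39]
Tree (level-order array): [11, 2, 24, None, None, 22, 45, 13, None, 42, None, None, None, 30, None, None, 39]
Rule: An internal node has at least one child.
Per-node child counts:
  node 11: 2 child(ren)
  node 2: 0 child(ren)
  node 24: 2 child(ren)
  node 22: 1 child(ren)
  node 13: 0 child(ren)
  node 45: 1 child(ren)
  node 42: 1 child(ren)
  node 30: 1 child(ren)
  node 39: 0 child(ren)
Matching nodes: [11, 24, 22, 45, 42, 30]
Count of internal (non-leaf) nodes: 6


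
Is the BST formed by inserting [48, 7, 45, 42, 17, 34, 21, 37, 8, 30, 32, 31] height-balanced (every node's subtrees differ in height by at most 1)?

Tree (level-order array): [48, 7, None, None, 45, 42, None, 17, None, 8, 34, None, None, 21, 37, None, 30, None, None, None, 32, 31]
Definition: a tree is height-balanced if, at every node, |h(left) - h(right)| <= 1 (empty subtree has height -1).
Bottom-up per-node check:
  node 8: h_left=-1, h_right=-1, diff=0 [OK], height=0
  node 31: h_left=-1, h_right=-1, diff=0 [OK], height=0
  node 32: h_left=0, h_right=-1, diff=1 [OK], height=1
  node 30: h_left=-1, h_right=1, diff=2 [FAIL (|-1-1|=2 > 1)], height=2
  node 21: h_left=-1, h_right=2, diff=3 [FAIL (|-1-2|=3 > 1)], height=3
  node 37: h_left=-1, h_right=-1, diff=0 [OK], height=0
  node 34: h_left=3, h_right=0, diff=3 [FAIL (|3-0|=3 > 1)], height=4
  node 17: h_left=0, h_right=4, diff=4 [FAIL (|0-4|=4 > 1)], height=5
  node 42: h_left=5, h_right=-1, diff=6 [FAIL (|5--1|=6 > 1)], height=6
  node 45: h_left=6, h_right=-1, diff=7 [FAIL (|6--1|=7 > 1)], height=7
  node 7: h_left=-1, h_right=7, diff=8 [FAIL (|-1-7|=8 > 1)], height=8
  node 48: h_left=8, h_right=-1, diff=9 [FAIL (|8--1|=9 > 1)], height=9
Node 30 violates the condition: |-1 - 1| = 2 > 1.
Result: Not balanced


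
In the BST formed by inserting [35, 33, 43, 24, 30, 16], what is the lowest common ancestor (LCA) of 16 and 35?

Tree insertion order: [35, 33, 43, 24, 30, 16]
Tree (level-order array): [35, 33, 43, 24, None, None, None, 16, 30]
In a BST, the LCA of p=16, q=35 is the first node v on the
root-to-leaf path with p <= v <= q (go left if both < v, right if both > v).
Walk from root:
  at 35: 16 <= 35 <= 35, this is the LCA
LCA = 35


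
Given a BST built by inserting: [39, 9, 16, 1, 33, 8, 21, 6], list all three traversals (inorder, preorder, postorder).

Tree insertion order: [39, 9, 16, 1, 33, 8, 21, 6]
Tree (level-order array): [39, 9, None, 1, 16, None, 8, None, 33, 6, None, 21]
Inorder (L, root, R): [1, 6, 8, 9, 16, 21, 33, 39]
Preorder (root, L, R): [39, 9, 1, 8, 6, 16, 33, 21]
Postorder (L, R, root): [6, 8, 1, 21, 33, 16, 9, 39]


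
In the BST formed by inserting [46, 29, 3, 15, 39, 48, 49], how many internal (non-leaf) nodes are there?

Tree built from: [46, 29, 3, 15, 39, 48, 49]
Tree (level-order array): [46, 29, 48, 3, 39, None, 49, None, 15]
Rule: An internal node has at least one child.
Per-node child counts:
  node 46: 2 child(ren)
  node 29: 2 child(ren)
  node 3: 1 child(ren)
  node 15: 0 child(ren)
  node 39: 0 child(ren)
  node 48: 1 child(ren)
  node 49: 0 child(ren)
Matching nodes: [46, 29, 3, 48]
Count of internal (non-leaf) nodes: 4


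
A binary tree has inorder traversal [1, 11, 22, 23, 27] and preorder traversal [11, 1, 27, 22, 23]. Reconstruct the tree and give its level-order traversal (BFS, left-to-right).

Inorder:  [1, 11, 22, 23, 27]
Preorder: [11, 1, 27, 22, 23]
Algorithm: preorder visits root first, so consume preorder in order;
for each root, split the current inorder slice at that value into
left-subtree inorder and right-subtree inorder, then recurse.
Recursive splits:
  root=11; inorder splits into left=[1], right=[22, 23, 27]
  root=1; inorder splits into left=[], right=[]
  root=27; inorder splits into left=[22, 23], right=[]
  root=22; inorder splits into left=[], right=[23]
  root=23; inorder splits into left=[], right=[]
Reconstructed level-order: [11, 1, 27, 22, 23]


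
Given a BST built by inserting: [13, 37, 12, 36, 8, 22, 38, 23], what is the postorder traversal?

Tree insertion order: [13, 37, 12, 36, 8, 22, 38, 23]
Tree (level-order array): [13, 12, 37, 8, None, 36, 38, None, None, 22, None, None, None, None, 23]
Postorder traversal: [8, 12, 23, 22, 36, 38, 37, 13]


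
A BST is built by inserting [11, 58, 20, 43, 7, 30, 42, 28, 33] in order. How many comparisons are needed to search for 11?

Search path for 11: 11
Found: True
Comparisons: 1


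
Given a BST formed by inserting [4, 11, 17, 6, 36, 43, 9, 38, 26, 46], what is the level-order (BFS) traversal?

Tree insertion order: [4, 11, 17, 6, 36, 43, 9, 38, 26, 46]
Tree (level-order array): [4, None, 11, 6, 17, None, 9, None, 36, None, None, 26, 43, None, None, 38, 46]
BFS from the root, enqueuing left then right child of each popped node:
  queue [4] -> pop 4, enqueue [11], visited so far: [4]
  queue [11] -> pop 11, enqueue [6, 17], visited so far: [4, 11]
  queue [6, 17] -> pop 6, enqueue [9], visited so far: [4, 11, 6]
  queue [17, 9] -> pop 17, enqueue [36], visited so far: [4, 11, 6, 17]
  queue [9, 36] -> pop 9, enqueue [none], visited so far: [4, 11, 6, 17, 9]
  queue [36] -> pop 36, enqueue [26, 43], visited so far: [4, 11, 6, 17, 9, 36]
  queue [26, 43] -> pop 26, enqueue [none], visited so far: [4, 11, 6, 17, 9, 36, 26]
  queue [43] -> pop 43, enqueue [38, 46], visited so far: [4, 11, 6, 17, 9, 36, 26, 43]
  queue [38, 46] -> pop 38, enqueue [none], visited so far: [4, 11, 6, 17, 9, 36, 26, 43, 38]
  queue [46] -> pop 46, enqueue [none], visited so far: [4, 11, 6, 17, 9, 36, 26, 43, 38, 46]
Result: [4, 11, 6, 17, 9, 36, 26, 43, 38, 46]


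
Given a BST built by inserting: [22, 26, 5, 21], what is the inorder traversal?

Tree insertion order: [22, 26, 5, 21]
Tree (level-order array): [22, 5, 26, None, 21]
Inorder traversal: [5, 21, 22, 26]


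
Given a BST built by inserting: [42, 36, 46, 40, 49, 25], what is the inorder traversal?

Tree insertion order: [42, 36, 46, 40, 49, 25]
Tree (level-order array): [42, 36, 46, 25, 40, None, 49]
Inorder traversal: [25, 36, 40, 42, 46, 49]


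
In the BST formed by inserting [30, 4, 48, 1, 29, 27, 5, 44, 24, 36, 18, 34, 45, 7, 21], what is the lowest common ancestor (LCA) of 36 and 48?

Tree insertion order: [30, 4, 48, 1, 29, 27, 5, 44, 24, 36, 18, 34, 45, 7, 21]
Tree (level-order array): [30, 4, 48, 1, 29, 44, None, None, None, 27, None, 36, 45, 5, None, 34, None, None, None, None, 24, None, None, 18, None, 7, 21]
In a BST, the LCA of p=36, q=48 is the first node v on the
root-to-leaf path with p <= v <= q (go left if both < v, right if both > v).
Walk from root:
  at 30: both 36 and 48 > 30, go right
  at 48: 36 <= 48 <= 48, this is the LCA
LCA = 48


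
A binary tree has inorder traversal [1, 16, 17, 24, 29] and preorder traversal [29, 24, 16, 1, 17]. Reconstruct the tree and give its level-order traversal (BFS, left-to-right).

Inorder:  [1, 16, 17, 24, 29]
Preorder: [29, 24, 16, 1, 17]
Algorithm: preorder visits root first, so consume preorder in order;
for each root, split the current inorder slice at that value into
left-subtree inorder and right-subtree inorder, then recurse.
Recursive splits:
  root=29; inorder splits into left=[1, 16, 17, 24], right=[]
  root=24; inorder splits into left=[1, 16, 17], right=[]
  root=16; inorder splits into left=[1], right=[17]
  root=1; inorder splits into left=[], right=[]
  root=17; inorder splits into left=[], right=[]
Reconstructed level-order: [29, 24, 16, 1, 17]


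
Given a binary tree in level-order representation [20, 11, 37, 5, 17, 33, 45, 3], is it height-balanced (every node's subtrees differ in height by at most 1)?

Tree (level-order array): [20, 11, 37, 5, 17, 33, 45, 3]
Definition: a tree is height-balanced if, at every node, |h(left) - h(right)| <= 1 (empty subtree has height -1).
Bottom-up per-node check:
  node 3: h_left=-1, h_right=-1, diff=0 [OK], height=0
  node 5: h_left=0, h_right=-1, diff=1 [OK], height=1
  node 17: h_left=-1, h_right=-1, diff=0 [OK], height=0
  node 11: h_left=1, h_right=0, diff=1 [OK], height=2
  node 33: h_left=-1, h_right=-1, diff=0 [OK], height=0
  node 45: h_left=-1, h_right=-1, diff=0 [OK], height=0
  node 37: h_left=0, h_right=0, diff=0 [OK], height=1
  node 20: h_left=2, h_right=1, diff=1 [OK], height=3
All nodes satisfy the balance condition.
Result: Balanced


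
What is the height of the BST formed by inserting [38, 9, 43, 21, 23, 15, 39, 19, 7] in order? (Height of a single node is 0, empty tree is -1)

Insertion order: [38, 9, 43, 21, 23, 15, 39, 19, 7]
Tree (level-order array): [38, 9, 43, 7, 21, 39, None, None, None, 15, 23, None, None, None, 19]
Compute height bottom-up (empty subtree = -1):
  height(7) = 1 + max(-1, -1) = 0
  height(19) = 1 + max(-1, -1) = 0
  height(15) = 1 + max(-1, 0) = 1
  height(23) = 1 + max(-1, -1) = 0
  height(21) = 1 + max(1, 0) = 2
  height(9) = 1 + max(0, 2) = 3
  height(39) = 1 + max(-1, -1) = 0
  height(43) = 1 + max(0, -1) = 1
  height(38) = 1 + max(3, 1) = 4
Height = 4


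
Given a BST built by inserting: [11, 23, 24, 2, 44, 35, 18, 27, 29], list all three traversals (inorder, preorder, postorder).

Tree insertion order: [11, 23, 24, 2, 44, 35, 18, 27, 29]
Tree (level-order array): [11, 2, 23, None, None, 18, 24, None, None, None, 44, 35, None, 27, None, None, 29]
Inorder (L, root, R): [2, 11, 18, 23, 24, 27, 29, 35, 44]
Preorder (root, L, R): [11, 2, 23, 18, 24, 44, 35, 27, 29]
Postorder (L, R, root): [2, 18, 29, 27, 35, 44, 24, 23, 11]


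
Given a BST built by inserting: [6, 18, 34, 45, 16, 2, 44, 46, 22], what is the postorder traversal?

Tree insertion order: [6, 18, 34, 45, 16, 2, 44, 46, 22]
Tree (level-order array): [6, 2, 18, None, None, 16, 34, None, None, 22, 45, None, None, 44, 46]
Postorder traversal: [2, 16, 22, 44, 46, 45, 34, 18, 6]


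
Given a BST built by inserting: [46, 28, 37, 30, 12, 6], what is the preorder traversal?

Tree insertion order: [46, 28, 37, 30, 12, 6]
Tree (level-order array): [46, 28, None, 12, 37, 6, None, 30]
Preorder traversal: [46, 28, 12, 6, 37, 30]


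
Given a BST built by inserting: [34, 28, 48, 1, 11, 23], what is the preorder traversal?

Tree insertion order: [34, 28, 48, 1, 11, 23]
Tree (level-order array): [34, 28, 48, 1, None, None, None, None, 11, None, 23]
Preorder traversal: [34, 28, 1, 11, 23, 48]


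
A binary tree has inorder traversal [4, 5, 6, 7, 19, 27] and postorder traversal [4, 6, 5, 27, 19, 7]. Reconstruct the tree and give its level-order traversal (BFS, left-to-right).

Inorder:   [4, 5, 6, 7, 19, 27]
Postorder: [4, 6, 5, 27, 19, 7]
Algorithm: postorder visits root last, so walk postorder right-to-left;
each value is the root of the current inorder slice — split it at that
value, recurse on the right subtree first, then the left.
Recursive splits:
  root=7; inorder splits into left=[4, 5, 6], right=[19, 27]
  root=19; inorder splits into left=[], right=[27]
  root=27; inorder splits into left=[], right=[]
  root=5; inorder splits into left=[4], right=[6]
  root=6; inorder splits into left=[], right=[]
  root=4; inorder splits into left=[], right=[]
Reconstructed level-order: [7, 5, 19, 4, 6, 27]


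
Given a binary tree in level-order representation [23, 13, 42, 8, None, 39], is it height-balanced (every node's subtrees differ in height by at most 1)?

Tree (level-order array): [23, 13, 42, 8, None, 39]
Definition: a tree is height-balanced if, at every node, |h(left) - h(right)| <= 1 (empty subtree has height -1).
Bottom-up per-node check:
  node 8: h_left=-1, h_right=-1, diff=0 [OK], height=0
  node 13: h_left=0, h_right=-1, diff=1 [OK], height=1
  node 39: h_left=-1, h_right=-1, diff=0 [OK], height=0
  node 42: h_left=0, h_right=-1, diff=1 [OK], height=1
  node 23: h_left=1, h_right=1, diff=0 [OK], height=2
All nodes satisfy the balance condition.
Result: Balanced


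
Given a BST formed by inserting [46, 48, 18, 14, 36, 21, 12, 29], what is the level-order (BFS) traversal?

Tree insertion order: [46, 48, 18, 14, 36, 21, 12, 29]
Tree (level-order array): [46, 18, 48, 14, 36, None, None, 12, None, 21, None, None, None, None, 29]
BFS from the root, enqueuing left then right child of each popped node:
  queue [46] -> pop 46, enqueue [18, 48], visited so far: [46]
  queue [18, 48] -> pop 18, enqueue [14, 36], visited so far: [46, 18]
  queue [48, 14, 36] -> pop 48, enqueue [none], visited so far: [46, 18, 48]
  queue [14, 36] -> pop 14, enqueue [12], visited so far: [46, 18, 48, 14]
  queue [36, 12] -> pop 36, enqueue [21], visited so far: [46, 18, 48, 14, 36]
  queue [12, 21] -> pop 12, enqueue [none], visited so far: [46, 18, 48, 14, 36, 12]
  queue [21] -> pop 21, enqueue [29], visited so far: [46, 18, 48, 14, 36, 12, 21]
  queue [29] -> pop 29, enqueue [none], visited so far: [46, 18, 48, 14, 36, 12, 21, 29]
Result: [46, 18, 48, 14, 36, 12, 21, 29]


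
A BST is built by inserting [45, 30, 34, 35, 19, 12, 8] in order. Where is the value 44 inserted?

Starting tree (level order): [45, 30, None, 19, 34, 12, None, None, 35, 8]
Insertion path: 45 -> 30 -> 34 -> 35
Result: insert 44 as right child of 35
Final tree (level order): [45, 30, None, 19, 34, 12, None, None, 35, 8, None, None, 44]


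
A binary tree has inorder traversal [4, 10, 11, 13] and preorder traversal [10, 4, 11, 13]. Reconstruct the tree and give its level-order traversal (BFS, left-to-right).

Inorder:  [4, 10, 11, 13]
Preorder: [10, 4, 11, 13]
Algorithm: preorder visits root first, so consume preorder in order;
for each root, split the current inorder slice at that value into
left-subtree inorder and right-subtree inorder, then recurse.
Recursive splits:
  root=10; inorder splits into left=[4], right=[11, 13]
  root=4; inorder splits into left=[], right=[]
  root=11; inorder splits into left=[], right=[13]
  root=13; inorder splits into left=[], right=[]
Reconstructed level-order: [10, 4, 11, 13]


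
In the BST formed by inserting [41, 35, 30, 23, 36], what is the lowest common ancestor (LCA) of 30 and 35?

Tree insertion order: [41, 35, 30, 23, 36]
Tree (level-order array): [41, 35, None, 30, 36, 23]
In a BST, the LCA of p=30, q=35 is the first node v on the
root-to-leaf path with p <= v <= q (go left if both < v, right if both > v).
Walk from root:
  at 41: both 30 and 35 < 41, go left
  at 35: 30 <= 35 <= 35, this is the LCA
LCA = 35


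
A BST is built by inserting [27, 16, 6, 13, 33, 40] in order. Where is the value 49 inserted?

Starting tree (level order): [27, 16, 33, 6, None, None, 40, None, 13]
Insertion path: 27 -> 33 -> 40
Result: insert 49 as right child of 40
Final tree (level order): [27, 16, 33, 6, None, None, 40, None, 13, None, 49]


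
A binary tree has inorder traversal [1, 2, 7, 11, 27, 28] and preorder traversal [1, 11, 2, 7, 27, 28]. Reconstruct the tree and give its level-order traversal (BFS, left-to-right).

Inorder:  [1, 2, 7, 11, 27, 28]
Preorder: [1, 11, 2, 7, 27, 28]
Algorithm: preorder visits root first, so consume preorder in order;
for each root, split the current inorder slice at that value into
left-subtree inorder and right-subtree inorder, then recurse.
Recursive splits:
  root=1; inorder splits into left=[], right=[2, 7, 11, 27, 28]
  root=11; inorder splits into left=[2, 7], right=[27, 28]
  root=2; inorder splits into left=[], right=[7]
  root=7; inorder splits into left=[], right=[]
  root=27; inorder splits into left=[], right=[28]
  root=28; inorder splits into left=[], right=[]
Reconstructed level-order: [1, 11, 2, 27, 7, 28]


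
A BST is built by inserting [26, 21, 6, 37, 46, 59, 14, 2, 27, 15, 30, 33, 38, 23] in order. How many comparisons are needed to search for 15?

Search path for 15: 26 -> 21 -> 6 -> 14 -> 15
Found: True
Comparisons: 5


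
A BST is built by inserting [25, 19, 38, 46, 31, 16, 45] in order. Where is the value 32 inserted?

Starting tree (level order): [25, 19, 38, 16, None, 31, 46, None, None, None, None, 45]
Insertion path: 25 -> 38 -> 31
Result: insert 32 as right child of 31
Final tree (level order): [25, 19, 38, 16, None, 31, 46, None, None, None, 32, 45]


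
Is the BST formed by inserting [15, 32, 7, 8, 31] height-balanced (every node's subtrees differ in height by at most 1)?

Tree (level-order array): [15, 7, 32, None, 8, 31]
Definition: a tree is height-balanced if, at every node, |h(left) - h(right)| <= 1 (empty subtree has height -1).
Bottom-up per-node check:
  node 8: h_left=-1, h_right=-1, diff=0 [OK], height=0
  node 7: h_left=-1, h_right=0, diff=1 [OK], height=1
  node 31: h_left=-1, h_right=-1, diff=0 [OK], height=0
  node 32: h_left=0, h_right=-1, diff=1 [OK], height=1
  node 15: h_left=1, h_right=1, diff=0 [OK], height=2
All nodes satisfy the balance condition.
Result: Balanced


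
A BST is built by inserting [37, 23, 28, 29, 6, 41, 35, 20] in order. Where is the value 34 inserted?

Starting tree (level order): [37, 23, 41, 6, 28, None, None, None, 20, None, 29, None, None, None, 35]
Insertion path: 37 -> 23 -> 28 -> 29 -> 35
Result: insert 34 as left child of 35
Final tree (level order): [37, 23, 41, 6, 28, None, None, None, 20, None, 29, None, None, None, 35, 34]


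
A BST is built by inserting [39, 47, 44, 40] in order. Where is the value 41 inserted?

Starting tree (level order): [39, None, 47, 44, None, 40]
Insertion path: 39 -> 47 -> 44 -> 40
Result: insert 41 as right child of 40
Final tree (level order): [39, None, 47, 44, None, 40, None, None, 41]


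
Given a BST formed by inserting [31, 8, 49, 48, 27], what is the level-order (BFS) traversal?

Tree insertion order: [31, 8, 49, 48, 27]
Tree (level-order array): [31, 8, 49, None, 27, 48]
BFS from the root, enqueuing left then right child of each popped node:
  queue [31] -> pop 31, enqueue [8, 49], visited so far: [31]
  queue [8, 49] -> pop 8, enqueue [27], visited so far: [31, 8]
  queue [49, 27] -> pop 49, enqueue [48], visited so far: [31, 8, 49]
  queue [27, 48] -> pop 27, enqueue [none], visited so far: [31, 8, 49, 27]
  queue [48] -> pop 48, enqueue [none], visited so far: [31, 8, 49, 27, 48]
Result: [31, 8, 49, 27, 48]


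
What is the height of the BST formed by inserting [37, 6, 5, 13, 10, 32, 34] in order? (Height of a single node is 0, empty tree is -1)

Insertion order: [37, 6, 5, 13, 10, 32, 34]
Tree (level-order array): [37, 6, None, 5, 13, None, None, 10, 32, None, None, None, 34]
Compute height bottom-up (empty subtree = -1):
  height(5) = 1 + max(-1, -1) = 0
  height(10) = 1 + max(-1, -1) = 0
  height(34) = 1 + max(-1, -1) = 0
  height(32) = 1 + max(-1, 0) = 1
  height(13) = 1 + max(0, 1) = 2
  height(6) = 1 + max(0, 2) = 3
  height(37) = 1 + max(3, -1) = 4
Height = 4


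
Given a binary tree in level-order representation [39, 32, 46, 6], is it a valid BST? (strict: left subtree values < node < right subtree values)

Level-order array: [39, 32, 46, 6]
Validate using subtree bounds (lo, hi): at each node, require lo < value < hi,
then recurse left with hi=value and right with lo=value.
Preorder trace (stopping at first violation):
  at node 39 with bounds (-inf, +inf): OK
  at node 32 with bounds (-inf, 39): OK
  at node 6 with bounds (-inf, 32): OK
  at node 46 with bounds (39, +inf): OK
No violation found at any node.
Result: Valid BST


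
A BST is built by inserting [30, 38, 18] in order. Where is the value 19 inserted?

Starting tree (level order): [30, 18, 38]
Insertion path: 30 -> 18
Result: insert 19 as right child of 18
Final tree (level order): [30, 18, 38, None, 19]


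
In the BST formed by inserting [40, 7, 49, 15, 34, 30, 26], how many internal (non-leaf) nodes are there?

Tree built from: [40, 7, 49, 15, 34, 30, 26]
Tree (level-order array): [40, 7, 49, None, 15, None, None, None, 34, 30, None, 26]
Rule: An internal node has at least one child.
Per-node child counts:
  node 40: 2 child(ren)
  node 7: 1 child(ren)
  node 15: 1 child(ren)
  node 34: 1 child(ren)
  node 30: 1 child(ren)
  node 26: 0 child(ren)
  node 49: 0 child(ren)
Matching nodes: [40, 7, 15, 34, 30]
Count of internal (non-leaf) nodes: 5


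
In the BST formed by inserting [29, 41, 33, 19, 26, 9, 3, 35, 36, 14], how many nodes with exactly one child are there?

Tree built from: [29, 41, 33, 19, 26, 9, 3, 35, 36, 14]
Tree (level-order array): [29, 19, 41, 9, 26, 33, None, 3, 14, None, None, None, 35, None, None, None, None, None, 36]
Rule: These are nodes with exactly 1 non-null child.
Per-node child counts:
  node 29: 2 child(ren)
  node 19: 2 child(ren)
  node 9: 2 child(ren)
  node 3: 0 child(ren)
  node 14: 0 child(ren)
  node 26: 0 child(ren)
  node 41: 1 child(ren)
  node 33: 1 child(ren)
  node 35: 1 child(ren)
  node 36: 0 child(ren)
Matching nodes: [41, 33, 35]
Count of nodes with exactly one child: 3


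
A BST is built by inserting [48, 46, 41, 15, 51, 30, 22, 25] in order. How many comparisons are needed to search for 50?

Search path for 50: 48 -> 51
Found: False
Comparisons: 2


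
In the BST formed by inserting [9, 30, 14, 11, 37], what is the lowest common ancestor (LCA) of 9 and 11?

Tree insertion order: [9, 30, 14, 11, 37]
Tree (level-order array): [9, None, 30, 14, 37, 11]
In a BST, the LCA of p=9, q=11 is the first node v on the
root-to-leaf path with p <= v <= q (go left if both < v, right if both > v).
Walk from root:
  at 9: 9 <= 9 <= 11, this is the LCA
LCA = 9


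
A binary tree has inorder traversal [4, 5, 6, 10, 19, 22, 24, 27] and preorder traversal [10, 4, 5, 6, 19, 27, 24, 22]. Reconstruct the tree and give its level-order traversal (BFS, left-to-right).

Inorder:  [4, 5, 6, 10, 19, 22, 24, 27]
Preorder: [10, 4, 5, 6, 19, 27, 24, 22]
Algorithm: preorder visits root first, so consume preorder in order;
for each root, split the current inorder slice at that value into
left-subtree inorder and right-subtree inorder, then recurse.
Recursive splits:
  root=10; inorder splits into left=[4, 5, 6], right=[19, 22, 24, 27]
  root=4; inorder splits into left=[], right=[5, 6]
  root=5; inorder splits into left=[], right=[6]
  root=6; inorder splits into left=[], right=[]
  root=19; inorder splits into left=[], right=[22, 24, 27]
  root=27; inorder splits into left=[22, 24], right=[]
  root=24; inorder splits into left=[22], right=[]
  root=22; inorder splits into left=[], right=[]
Reconstructed level-order: [10, 4, 19, 5, 27, 6, 24, 22]


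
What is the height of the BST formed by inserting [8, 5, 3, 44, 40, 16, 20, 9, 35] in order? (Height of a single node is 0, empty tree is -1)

Insertion order: [8, 5, 3, 44, 40, 16, 20, 9, 35]
Tree (level-order array): [8, 5, 44, 3, None, 40, None, None, None, 16, None, 9, 20, None, None, None, 35]
Compute height bottom-up (empty subtree = -1):
  height(3) = 1 + max(-1, -1) = 0
  height(5) = 1 + max(0, -1) = 1
  height(9) = 1 + max(-1, -1) = 0
  height(35) = 1 + max(-1, -1) = 0
  height(20) = 1 + max(-1, 0) = 1
  height(16) = 1 + max(0, 1) = 2
  height(40) = 1 + max(2, -1) = 3
  height(44) = 1 + max(3, -1) = 4
  height(8) = 1 + max(1, 4) = 5
Height = 5


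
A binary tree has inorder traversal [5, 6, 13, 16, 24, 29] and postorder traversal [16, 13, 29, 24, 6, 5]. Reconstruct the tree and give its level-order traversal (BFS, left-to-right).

Inorder:   [5, 6, 13, 16, 24, 29]
Postorder: [16, 13, 29, 24, 6, 5]
Algorithm: postorder visits root last, so walk postorder right-to-left;
each value is the root of the current inorder slice — split it at that
value, recurse on the right subtree first, then the left.
Recursive splits:
  root=5; inorder splits into left=[], right=[6, 13, 16, 24, 29]
  root=6; inorder splits into left=[], right=[13, 16, 24, 29]
  root=24; inorder splits into left=[13, 16], right=[29]
  root=29; inorder splits into left=[], right=[]
  root=13; inorder splits into left=[], right=[16]
  root=16; inorder splits into left=[], right=[]
Reconstructed level-order: [5, 6, 24, 13, 29, 16]


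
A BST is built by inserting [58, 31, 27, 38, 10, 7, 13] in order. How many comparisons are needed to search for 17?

Search path for 17: 58 -> 31 -> 27 -> 10 -> 13
Found: False
Comparisons: 5


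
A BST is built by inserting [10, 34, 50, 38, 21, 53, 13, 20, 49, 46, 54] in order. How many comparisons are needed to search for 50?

Search path for 50: 10 -> 34 -> 50
Found: True
Comparisons: 3


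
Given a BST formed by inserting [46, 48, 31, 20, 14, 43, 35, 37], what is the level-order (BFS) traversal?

Tree insertion order: [46, 48, 31, 20, 14, 43, 35, 37]
Tree (level-order array): [46, 31, 48, 20, 43, None, None, 14, None, 35, None, None, None, None, 37]
BFS from the root, enqueuing left then right child of each popped node:
  queue [46] -> pop 46, enqueue [31, 48], visited so far: [46]
  queue [31, 48] -> pop 31, enqueue [20, 43], visited so far: [46, 31]
  queue [48, 20, 43] -> pop 48, enqueue [none], visited so far: [46, 31, 48]
  queue [20, 43] -> pop 20, enqueue [14], visited so far: [46, 31, 48, 20]
  queue [43, 14] -> pop 43, enqueue [35], visited so far: [46, 31, 48, 20, 43]
  queue [14, 35] -> pop 14, enqueue [none], visited so far: [46, 31, 48, 20, 43, 14]
  queue [35] -> pop 35, enqueue [37], visited so far: [46, 31, 48, 20, 43, 14, 35]
  queue [37] -> pop 37, enqueue [none], visited so far: [46, 31, 48, 20, 43, 14, 35, 37]
Result: [46, 31, 48, 20, 43, 14, 35, 37]


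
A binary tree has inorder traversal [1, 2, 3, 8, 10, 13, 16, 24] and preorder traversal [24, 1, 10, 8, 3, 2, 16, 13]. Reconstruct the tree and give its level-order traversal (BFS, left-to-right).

Inorder:  [1, 2, 3, 8, 10, 13, 16, 24]
Preorder: [24, 1, 10, 8, 3, 2, 16, 13]
Algorithm: preorder visits root first, so consume preorder in order;
for each root, split the current inorder slice at that value into
left-subtree inorder and right-subtree inorder, then recurse.
Recursive splits:
  root=24; inorder splits into left=[1, 2, 3, 8, 10, 13, 16], right=[]
  root=1; inorder splits into left=[], right=[2, 3, 8, 10, 13, 16]
  root=10; inorder splits into left=[2, 3, 8], right=[13, 16]
  root=8; inorder splits into left=[2, 3], right=[]
  root=3; inorder splits into left=[2], right=[]
  root=2; inorder splits into left=[], right=[]
  root=16; inorder splits into left=[13], right=[]
  root=13; inorder splits into left=[], right=[]
Reconstructed level-order: [24, 1, 10, 8, 16, 3, 13, 2]
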